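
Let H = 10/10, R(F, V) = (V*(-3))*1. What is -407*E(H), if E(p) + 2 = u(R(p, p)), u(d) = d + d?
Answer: 3256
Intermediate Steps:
R(F, V) = -3*V (R(F, V) = -3*V*1 = -3*V)
H = 1 (H = 10*(1/10) = 1)
u(d) = 2*d
E(p) = -2 - 6*p (E(p) = -2 + 2*(-3*p) = -2 - 6*p)
-407*E(H) = -407*(-2 - 6*1) = -407*(-2 - 6) = -407*(-8) = 3256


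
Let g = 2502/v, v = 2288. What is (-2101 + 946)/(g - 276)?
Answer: 440440/104831 ≈ 4.2014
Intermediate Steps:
g = 1251/1144 (g = 2502/2288 = 2502*(1/2288) = 1251/1144 ≈ 1.0935)
(-2101 + 946)/(g - 276) = (-2101 + 946)/(1251/1144 - 276) = -1155/(-314493/1144) = -1155*(-1144/314493) = 440440/104831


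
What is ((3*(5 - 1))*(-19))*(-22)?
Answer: 5016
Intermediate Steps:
((3*(5 - 1))*(-19))*(-22) = ((3*4)*(-19))*(-22) = (12*(-19))*(-22) = -228*(-22) = 5016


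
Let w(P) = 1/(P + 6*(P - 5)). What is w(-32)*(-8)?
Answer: 4/127 ≈ 0.031496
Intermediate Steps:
w(P) = 1/(-30 + 7*P) (w(P) = 1/(P + 6*(-5 + P)) = 1/(P + (-30 + 6*P)) = 1/(-30 + 7*P))
w(-32)*(-8) = -8/(-30 + 7*(-32)) = -8/(-30 - 224) = -8/(-254) = -1/254*(-8) = 4/127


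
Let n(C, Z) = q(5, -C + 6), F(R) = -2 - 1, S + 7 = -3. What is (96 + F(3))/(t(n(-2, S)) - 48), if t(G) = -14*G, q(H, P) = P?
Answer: -93/160 ≈ -0.58125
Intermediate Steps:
S = -10 (S = -7 - 3 = -10)
F(R) = -3
n(C, Z) = 6 - C (n(C, Z) = -C + 6 = 6 - C)
(96 + F(3))/(t(n(-2, S)) - 48) = (96 - 3)/(-14*(6 - 1*(-2)) - 48) = 93/(-14*(6 + 2) - 48) = 93/(-14*8 - 48) = 93/(-112 - 48) = 93/(-160) = 93*(-1/160) = -93/160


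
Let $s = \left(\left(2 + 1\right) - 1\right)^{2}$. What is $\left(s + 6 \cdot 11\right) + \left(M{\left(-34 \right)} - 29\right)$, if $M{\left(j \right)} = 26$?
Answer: $67$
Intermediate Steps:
$s = 4$ ($s = \left(3 - 1\right)^{2} = 2^{2} = 4$)
$\left(s + 6 \cdot 11\right) + \left(M{\left(-34 \right)} - 29\right) = \left(4 + 6 \cdot 11\right) + \left(26 - 29\right) = \left(4 + 66\right) - 3 = 70 - 3 = 67$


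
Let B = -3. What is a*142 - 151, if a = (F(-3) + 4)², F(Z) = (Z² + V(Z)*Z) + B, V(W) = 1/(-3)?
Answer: 17031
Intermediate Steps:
V(W) = -⅓
F(Z) = -3 + Z² - Z/3 (F(Z) = (Z² - Z/3) - 3 = -3 + Z² - Z/3)
a = 121 (a = ((-3 + (-3)² - ⅓*(-3)) + 4)² = ((-3 + 9 + 1) + 4)² = (7 + 4)² = 11² = 121)
a*142 - 151 = 121*142 - 151 = 17182 - 151 = 17031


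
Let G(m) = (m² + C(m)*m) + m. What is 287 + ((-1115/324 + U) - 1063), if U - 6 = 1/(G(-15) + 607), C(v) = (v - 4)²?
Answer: -576118067/744876 ≈ -773.44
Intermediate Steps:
C(v) = (-4 + v)²
G(m) = m + m² + m*(-4 + m)² (G(m) = (m² + (-4 + m)²*m) + m = (m² + m*(-4 + m)²) + m = m + m² + m*(-4 + m)²)
U = 27587/4598 (U = 6 + 1/(-15*(1 - 15 + (-4 - 15)²) + 607) = 6 + 1/(-15*(1 - 15 + (-19)²) + 607) = 6 + 1/(-15*(1 - 15 + 361) + 607) = 6 + 1/(-15*347 + 607) = 6 + 1/(-5205 + 607) = 6 + 1/(-4598) = 6 - 1/4598 = 27587/4598 ≈ 5.9998)
287 + ((-1115/324 + U) - 1063) = 287 + ((-1115/324 + 27587/4598) - 1063) = 287 + (1905709/744876 - 1063) = 287 - 789897479/744876 = -576118067/744876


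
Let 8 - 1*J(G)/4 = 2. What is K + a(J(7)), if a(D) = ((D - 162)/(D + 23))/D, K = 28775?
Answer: 5409677/188 ≈ 28775.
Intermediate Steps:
J(G) = 24 (J(G) = 32 - 4*2 = 32 - 8 = 24)
a(D) = (-162 + D)/(D*(23 + D)) (a(D) = ((-162 + D)/(23 + D))/D = (-162 + D)/(D*(23 + D)))
K + a(J(7)) = 28775 + (-162 + 24)/(24*(23 + 24)) = 28775 + (1/24)*(-138)/47 = 28775 + (1/24)*(1/47)*(-138) = 28775 - 23/188 = 5409677/188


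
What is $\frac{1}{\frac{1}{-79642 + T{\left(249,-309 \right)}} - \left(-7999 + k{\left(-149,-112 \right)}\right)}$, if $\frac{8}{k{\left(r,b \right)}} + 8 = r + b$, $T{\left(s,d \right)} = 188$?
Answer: $\frac{21373126}{170964270237} \approx 0.00012502$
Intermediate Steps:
$k{\left(r,b \right)} = \frac{8}{-8 + b + r}$ ($k{\left(r,b \right)} = \frac{8}{-8 + \left(r + b\right)} = \frac{8}{-8 + \left(b + r\right)} = \frac{8}{-8 + b + r}$)
$\frac{1}{\frac{1}{-79642 + T{\left(249,-309 \right)}} - \left(-7999 + k{\left(-149,-112 \right)}\right)} = \frac{1}{\frac{1}{-79642 + 188} + \left(7999 - \frac{8}{-8 - 112 - 149}\right)} = \frac{1}{\frac{1}{-79454} + \left(7999 - \frac{8}{-269}\right)} = \frac{1}{- \frac{1}{79454} + \left(7999 - 8 \left(- \frac{1}{269}\right)\right)} = \frac{1}{- \frac{1}{79454} + \left(7999 - - \frac{8}{269}\right)} = \frac{1}{- \frac{1}{79454} + \left(7999 + \frac{8}{269}\right)} = \frac{1}{- \frac{1}{79454} + \frac{2151739}{269}} = \frac{1}{\frac{170964270237}{21373126}} = \frac{21373126}{170964270237}$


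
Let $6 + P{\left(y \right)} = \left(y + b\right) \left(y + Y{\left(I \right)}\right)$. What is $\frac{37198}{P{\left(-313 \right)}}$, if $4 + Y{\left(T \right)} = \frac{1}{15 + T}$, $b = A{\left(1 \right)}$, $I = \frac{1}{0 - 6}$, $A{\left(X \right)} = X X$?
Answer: $\frac{236473}{628575} \approx 0.3762$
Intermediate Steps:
$A{\left(X \right)} = X^{2}$
$I = - \frac{1}{6}$ ($I = \frac{1}{-6} = - \frac{1}{6} \approx -0.16667$)
$b = 1$ ($b = 1^{2} = 1$)
$Y{\left(T \right)} = -4 + \frac{1}{15 + T}$
$P{\left(y \right)} = -6 + \left(1 + y\right) \left(- \frac{350}{89} + y\right)$ ($P{\left(y \right)} = -6 + \left(y + 1\right) \left(y + \frac{-59 - - \frac{2}{3}}{15 - \frac{1}{6}}\right) = -6 + \left(1 + y\right) \left(y + \frac{-59 + \frac{2}{3}}{\frac{89}{6}}\right) = -6 + \left(1 + y\right) \left(y + \frac{6}{89} \left(- \frac{175}{3}\right)\right) = -6 + \left(1 + y\right) \left(y - \frac{350}{89}\right) = -6 + \left(1 + y\right) \left(- \frac{350}{89} + y\right)$)
$\frac{37198}{P{\left(-313 \right)}} = \frac{37198}{- \frac{884}{89} + \left(-313\right)^{2} - - \frac{81693}{89}} = \frac{37198}{- \frac{884}{89} + 97969 + \frac{81693}{89}} = \frac{37198}{\frac{8800050}{89}} = 37198 \cdot \frac{89}{8800050} = \frac{236473}{628575}$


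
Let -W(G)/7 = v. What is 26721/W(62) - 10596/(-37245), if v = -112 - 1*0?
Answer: 334510303/9733360 ≈ 34.367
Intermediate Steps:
v = -112 (v = -112 + 0 = -112)
W(G) = 784 (W(G) = -7*(-112) = 784)
26721/W(62) - 10596/(-37245) = 26721/784 - 10596/(-37245) = 26721*(1/784) - 10596*(-1/37245) = 26721/784 + 3532/12415 = 334510303/9733360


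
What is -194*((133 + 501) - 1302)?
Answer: 129592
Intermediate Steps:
-194*((133 + 501) - 1302) = -194*(634 - 1302) = -194*(-668) = 129592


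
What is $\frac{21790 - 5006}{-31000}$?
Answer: $- \frac{2098}{3875} \approx -0.54142$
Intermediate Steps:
$\frac{21790 - 5006}{-31000} = 16784 \left(- \frac{1}{31000}\right) = - \frac{2098}{3875}$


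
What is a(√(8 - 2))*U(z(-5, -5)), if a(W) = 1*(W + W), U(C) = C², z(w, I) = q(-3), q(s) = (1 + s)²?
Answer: 32*√6 ≈ 78.384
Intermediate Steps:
z(w, I) = 4 (z(w, I) = (1 - 3)² = (-2)² = 4)
a(W) = 2*W (a(W) = 1*(2*W) = 2*W)
a(√(8 - 2))*U(z(-5, -5)) = (2*√(8 - 2))*4² = (2*√6)*16 = 32*√6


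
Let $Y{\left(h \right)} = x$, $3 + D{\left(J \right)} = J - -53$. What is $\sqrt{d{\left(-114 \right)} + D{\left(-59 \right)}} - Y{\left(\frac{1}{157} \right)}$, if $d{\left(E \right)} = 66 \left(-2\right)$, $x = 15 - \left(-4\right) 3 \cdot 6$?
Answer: $-87 + i \sqrt{141} \approx -87.0 + 11.874 i$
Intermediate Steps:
$D{\left(J \right)} = 50 + J$ ($D{\left(J \right)} = -3 + \left(J - -53\right) = -3 + \left(J + 53\right) = -3 + \left(53 + J\right) = 50 + J$)
$x = 87$ ($x = 15 - \left(-12\right) 6 = 15 - -72 = 15 + 72 = 87$)
$d{\left(E \right)} = -132$
$Y{\left(h \right)} = 87$
$\sqrt{d{\left(-114 \right)} + D{\left(-59 \right)}} - Y{\left(\frac{1}{157} \right)} = \sqrt{-132 + \left(50 - 59\right)} - 87 = \sqrt{-132 - 9} - 87 = \sqrt{-141} - 87 = i \sqrt{141} - 87 = -87 + i \sqrt{141}$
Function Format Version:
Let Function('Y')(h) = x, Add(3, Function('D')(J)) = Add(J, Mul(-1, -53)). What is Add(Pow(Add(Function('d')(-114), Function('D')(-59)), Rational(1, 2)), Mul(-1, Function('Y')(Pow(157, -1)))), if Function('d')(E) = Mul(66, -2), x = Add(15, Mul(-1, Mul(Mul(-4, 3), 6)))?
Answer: Add(-87, Mul(I, Pow(141, Rational(1, 2)))) ≈ Add(-87.000, Mul(11.874, I))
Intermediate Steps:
Function('D')(J) = Add(50, J) (Function('D')(J) = Add(-3, Add(J, Mul(-1, -53))) = Add(-3, Add(J, 53)) = Add(-3, Add(53, J)) = Add(50, J))
x = 87 (x = Add(15, Mul(-1, Mul(-12, 6))) = Add(15, Mul(-1, -72)) = Add(15, 72) = 87)
Function('d')(E) = -132
Function('Y')(h) = 87
Add(Pow(Add(Function('d')(-114), Function('D')(-59)), Rational(1, 2)), Mul(-1, Function('Y')(Pow(157, -1)))) = Add(Pow(Add(-132, Add(50, -59)), Rational(1, 2)), Mul(-1, 87)) = Add(Pow(Add(-132, -9), Rational(1, 2)), -87) = Add(Pow(-141, Rational(1, 2)), -87) = Add(Mul(I, Pow(141, Rational(1, 2))), -87) = Add(-87, Mul(I, Pow(141, Rational(1, 2))))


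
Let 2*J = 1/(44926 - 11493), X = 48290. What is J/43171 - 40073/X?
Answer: -2629036601227/3168122614385 ≈ -0.82984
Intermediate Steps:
J = 1/66866 (J = 1/(2*(44926 - 11493)) = (½)/33433 = (½)*(1/33433) = 1/66866 ≈ 1.4955e-5)
J/43171 - 40073/X = (1/66866)/43171 - 40073/48290 = (1/66866)*(1/43171) - 40073*1/48290 = 1/2886672086 - 3643/4390 = -2629036601227/3168122614385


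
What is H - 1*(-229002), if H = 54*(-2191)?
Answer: 110688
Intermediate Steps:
H = -118314
H - 1*(-229002) = -118314 - 1*(-229002) = -118314 + 229002 = 110688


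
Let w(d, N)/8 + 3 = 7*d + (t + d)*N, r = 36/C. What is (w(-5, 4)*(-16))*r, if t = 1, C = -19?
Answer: -248832/19 ≈ -13096.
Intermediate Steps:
r = -36/19 (r = 36/(-19) = 36*(-1/19) = -36/19 ≈ -1.8947)
w(d, N) = -24 + 56*d + 8*N*(1 + d) (w(d, N) = -24 + 8*(7*d + (1 + d)*N) = -24 + 8*(7*d + N*(1 + d)) = -24 + (56*d + 8*N*(1 + d)) = -24 + 56*d + 8*N*(1 + d))
(w(-5, 4)*(-16))*r = ((-24 + 8*4 + 56*(-5) + 8*4*(-5))*(-16))*(-36/19) = ((-24 + 32 - 280 - 160)*(-16))*(-36/19) = -432*(-16)*(-36/19) = 6912*(-36/19) = -248832/19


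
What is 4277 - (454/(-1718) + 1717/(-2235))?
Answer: 8213244853/1919865 ≈ 4278.0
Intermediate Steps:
4277 - (454/(-1718) + 1717/(-2235)) = 4277 - (454*(-1/1718) + 1717*(-1/2235)) = 4277 - (-227/859 - 1717/2235) = 4277 - 1*(-1982248/1919865) = 4277 + 1982248/1919865 = 8213244853/1919865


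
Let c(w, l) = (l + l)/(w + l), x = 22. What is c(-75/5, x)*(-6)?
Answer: -264/7 ≈ -37.714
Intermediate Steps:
c(w, l) = 2*l/(l + w) (c(w, l) = (2*l)/(l + w) = 2*l/(l + w))
c(-75/5, x)*(-6) = (2*22/(22 - 75/5))*(-6) = (2*22/(22 - 75*⅕))*(-6) = (2*22/(22 - 15))*(-6) = (2*22/7)*(-6) = (2*22*(⅐))*(-6) = (44/7)*(-6) = -264/7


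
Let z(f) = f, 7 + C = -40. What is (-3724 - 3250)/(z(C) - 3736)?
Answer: 6974/3783 ≈ 1.8435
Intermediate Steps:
C = -47 (C = -7 - 40 = -47)
(-3724 - 3250)/(z(C) - 3736) = (-3724 - 3250)/(-47 - 3736) = -6974/(-3783) = -6974*(-1/3783) = 6974/3783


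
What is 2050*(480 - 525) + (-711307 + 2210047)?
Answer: 1406490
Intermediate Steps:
2050*(480 - 525) + (-711307 + 2210047) = 2050*(-45) + 1498740 = -92250 + 1498740 = 1406490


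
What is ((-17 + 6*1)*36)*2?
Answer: -792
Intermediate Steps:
((-17 + 6*1)*36)*2 = ((-17 + 6)*36)*2 = -11*36*2 = -396*2 = -792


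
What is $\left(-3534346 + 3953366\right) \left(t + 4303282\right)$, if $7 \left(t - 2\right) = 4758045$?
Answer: $2087978635380$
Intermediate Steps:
$t = \frac{4758059}{7}$ ($t = 2 + \frac{1}{7} \cdot 4758045 = 2 + \frac{4758045}{7} = \frac{4758059}{7} \approx 6.7972 \cdot 10^{5}$)
$\left(-3534346 + 3953366\right) \left(t + 4303282\right) = \left(-3534346 + 3953366\right) \left(\frac{4758059}{7} + 4303282\right) = 419020 \cdot \frac{34881033}{7} = 2087978635380$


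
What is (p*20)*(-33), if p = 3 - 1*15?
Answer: 7920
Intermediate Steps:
p = -12 (p = 3 - 15 = -12)
(p*20)*(-33) = -12*20*(-33) = -240*(-33) = 7920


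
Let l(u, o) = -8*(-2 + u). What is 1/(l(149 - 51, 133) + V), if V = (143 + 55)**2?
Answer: 1/38436 ≈ 2.6017e-5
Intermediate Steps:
l(u, o) = 16 - 8*u
V = 39204 (V = 198**2 = 39204)
1/(l(149 - 51, 133) + V) = 1/((16 - 8*(149 - 51)) + 39204) = 1/((16 - 8*98) + 39204) = 1/((16 - 784) + 39204) = 1/(-768 + 39204) = 1/38436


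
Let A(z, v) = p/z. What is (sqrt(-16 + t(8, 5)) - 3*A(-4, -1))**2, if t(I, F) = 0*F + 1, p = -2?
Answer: (3 - 2*I*sqrt(15))**2/4 ≈ -12.75 - 11.619*I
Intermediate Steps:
A(z, v) = -2/z
t(I, F) = 1 (t(I, F) = 0 + 1 = 1)
(sqrt(-16 + t(8, 5)) - 3*A(-4, -1))**2 = (sqrt(-16 + 1) - (-6)/(-4))**2 = (sqrt(-15) - (-6)*(-1)/4)**2 = (I*sqrt(15) - 3*1/2)**2 = (I*sqrt(15) - 3/2)**2 = (-3/2 + I*sqrt(15))**2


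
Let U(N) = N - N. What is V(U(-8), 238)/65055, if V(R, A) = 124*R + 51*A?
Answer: 4046/21685 ≈ 0.18658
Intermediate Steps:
U(N) = 0
V(R, A) = 51*A + 124*R
V(U(-8), 238)/65055 = (51*238 + 124*0)/65055 = (12138 + 0)*(1/65055) = 12138*(1/65055) = 4046/21685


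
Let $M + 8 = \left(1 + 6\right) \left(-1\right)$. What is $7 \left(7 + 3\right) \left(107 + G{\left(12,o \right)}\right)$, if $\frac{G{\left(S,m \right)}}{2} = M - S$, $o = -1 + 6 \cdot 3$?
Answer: $3710$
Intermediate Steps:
$M = -15$ ($M = -8 + \left(1 + 6\right) \left(-1\right) = -8 + 7 \left(-1\right) = -8 - 7 = -15$)
$o = 17$ ($o = -1 + 18 = 17$)
$G{\left(S,m \right)} = -30 - 2 S$ ($G{\left(S,m \right)} = 2 \left(-15 - S\right) = -30 - 2 S$)
$7 \left(7 + 3\right) \left(107 + G{\left(12,o \right)}\right) = 7 \left(7 + 3\right) \left(107 - 54\right) = 7 \cdot 10 \left(107 - 54\right) = 70 \left(107 - 54\right) = 70 \cdot 53 = 3710$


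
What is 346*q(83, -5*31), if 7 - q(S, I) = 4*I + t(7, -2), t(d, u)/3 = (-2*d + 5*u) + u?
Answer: 243930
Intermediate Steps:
t(d, u) = -6*d + 18*u (t(d, u) = 3*((-2*d + 5*u) + u) = 3*(-2*d + 6*u) = -6*d + 18*u)
q(S, I) = 85 - 4*I (q(S, I) = 7 - (4*I + (-6*7 + 18*(-2))) = 7 - (4*I + (-42 - 36)) = 7 - (4*I - 78) = 7 - (-78 + 4*I) = 7 + (78 - 4*I) = 85 - 4*I)
346*q(83, -5*31) = 346*(85 - (-20)*31) = 346*(85 - 4*(-155)) = 346*(85 + 620) = 346*705 = 243930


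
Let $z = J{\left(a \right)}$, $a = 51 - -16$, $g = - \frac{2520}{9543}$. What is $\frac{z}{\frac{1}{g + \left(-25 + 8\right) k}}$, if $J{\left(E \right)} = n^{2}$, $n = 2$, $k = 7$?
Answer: $- \frac{1517516}{3181} \approx -477.06$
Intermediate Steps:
$g = - \frac{840}{3181}$ ($g = \left(-2520\right) \frac{1}{9543} = - \frac{840}{3181} \approx -0.26407$)
$a = 67$ ($a = 51 + 16 = 67$)
$J{\left(E \right)} = 4$ ($J{\left(E \right)} = 2^{2} = 4$)
$z = 4$
$\frac{z}{\frac{1}{g + \left(-25 + 8\right) k}} = \frac{4}{\frac{1}{- \frac{840}{3181} + \left(-25 + 8\right) 7}} = \frac{4}{\frac{1}{- \frac{840}{3181} - 119}} = \frac{4}{\frac{1}{- \frac{379379}{3181}}} = \frac{4}{- \frac{3181}{379379}} = 4 \left(- \frac{379379}{3181}\right) = - \frac{1517516}{3181}$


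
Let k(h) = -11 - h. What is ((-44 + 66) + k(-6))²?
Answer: 289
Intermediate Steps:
((-44 + 66) + k(-6))² = ((-44 + 66) + (-11 - 1*(-6)))² = (22 + (-11 + 6))² = (22 - 5)² = 17² = 289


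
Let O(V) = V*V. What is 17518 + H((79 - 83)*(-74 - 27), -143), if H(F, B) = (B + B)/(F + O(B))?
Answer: 365302568/20853 ≈ 17518.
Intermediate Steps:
O(V) = V²
H(F, B) = 2*B/(F + B²) (H(F, B) = (B + B)/(F + B²) = (2*B)/(F + B²) = 2*B/(F + B²))
17518 + H((79 - 83)*(-74 - 27), -143) = 17518 + 2*(-143)/((79 - 83)*(-74 - 27) + (-143)²) = 17518 + 2*(-143)/(-4*(-101) + 20449) = 17518 + 2*(-143)/(404 + 20449) = 17518 + 2*(-143)/20853 = 17518 + 2*(-143)*(1/20853) = 17518 - 286/20853 = 365302568/20853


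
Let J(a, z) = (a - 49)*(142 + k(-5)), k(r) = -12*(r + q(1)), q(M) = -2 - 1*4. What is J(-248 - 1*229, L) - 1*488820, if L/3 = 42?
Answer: -632944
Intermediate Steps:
L = 126 (L = 3*42 = 126)
q(M) = -6 (q(M) = -2 - 4 = -6)
k(r) = 72 - 12*r (k(r) = -12*(r - 6) = -12*(-6 + r) = 72 - 12*r)
J(a, z) = -13426 + 274*a (J(a, z) = (a - 49)*(142 + (72 - 12*(-5))) = (-49 + a)*(142 + (72 + 60)) = (-49 + a)*(142 + 132) = (-49 + a)*274 = -13426 + 274*a)
J(-248 - 1*229, L) - 1*488820 = (-13426 + 274*(-248 - 1*229)) - 1*488820 = (-13426 + 274*(-248 - 229)) - 488820 = (-13426 + 274*(-477)) - 488820 = (-13426 - 130698) - 488820 = -144124 - 488820 = -632944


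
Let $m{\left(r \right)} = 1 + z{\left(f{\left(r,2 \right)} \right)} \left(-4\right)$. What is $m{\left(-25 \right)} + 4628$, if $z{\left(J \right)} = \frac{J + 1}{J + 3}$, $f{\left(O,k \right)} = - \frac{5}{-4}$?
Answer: $\frac{78657}{17} \approx 4626.9$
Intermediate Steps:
$f{\left(O,k \right)} = \frac{5}{4}$ ($f{\left(O,k \right)} = \left(-5\right) \left(- \frac{1}{4}\right) = \frac{5}{4}$)
$z{\left(J \right)} = \frac{1 + J}{3 + J}$
$m{\left(r \right)} = - \frac{19}{17}$ ($m{\left(r \right)} = 1 + \frac{1 + \frac{5}{4}}{3 + \frac{5}{4}} \left(-4\right) = 1 + \frac{1}{\frac{17}{4}} \cdot \frac{9}{4} \left(-4\right) = 1 + \frac{4}{17} \cdot \frac{9}{4} \left(-4\right) = 1 + \frac{9}{17} \left(-4\right) = 1 - \frac{36}{17} = - \frac{19}{17}$)
$m{\left(-25 \right)} + 4628 = - \frac{19}{17} + 4628 = \frac{78657}{17}$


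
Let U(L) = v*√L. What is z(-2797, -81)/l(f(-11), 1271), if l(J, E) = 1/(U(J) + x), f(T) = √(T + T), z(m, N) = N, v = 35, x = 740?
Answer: -59940 - 2835*22^(¼)*√I ≈ -64282.0 - 4341.5*I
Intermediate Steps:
f(T) = √2*√T (f(T) = √(2*T) = √2*√T)
U(L) = 35*√L
l(J, E) = 1/(740 + 35*√J) (l(J, E) = 1/(35*√J + 740) = 1/(740 + 35*√J))
z(-2797, -81)/l(f(-11), 1271) = -(59940 + 2835*(-22)^(¼)) = -(59940 + 2835*22^(¼)*√I) = -81*(740 + 35*22^(¼)*√I) = -59940 - 2835*22^(¼)*√I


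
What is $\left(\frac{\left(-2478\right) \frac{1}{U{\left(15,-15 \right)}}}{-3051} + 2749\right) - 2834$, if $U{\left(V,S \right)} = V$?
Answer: $- \frac{1295849}{15255} \approx -84.946$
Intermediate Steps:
$\left(\frac{\left(-2478\right) \frac{1}{U{\left(15,-15 \right)}}}{-3051} + 2749\right) - 2834 = \left(\frac{\left(-2478\right) \frac{1}{15}}{-3051} + 2749\right) - 2834 = \left(\left(-2478\right) \frac{1}{15} \left(- \frac{1}{3051}\right) + 2749\right) - 2834 = \left(\left(- \frac{826}{5}\right) \left(- \frac{1}{3051}\right) + 2749\right) - 2834 = \left(\frac{826}{15255} + 2749\right) - 2834 = \frac{41936821}{15255} - 2834 = - \frac{1295849}{15255}$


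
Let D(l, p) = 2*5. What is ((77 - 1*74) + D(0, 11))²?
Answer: 169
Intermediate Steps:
D(l, p) = 10
((77 - 1*74) + D(0, 11))² = ((77 - 1*74) + 10)² = ((77 - 74) + 10)² = (3 + 10)² = 13² = 169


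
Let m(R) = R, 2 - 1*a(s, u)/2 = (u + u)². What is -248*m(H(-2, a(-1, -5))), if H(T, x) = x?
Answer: 48608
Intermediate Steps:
a(s, u) = 4 - 8*u² (a(s, u) = 4 - 2*(u + u)² = 4 - 2*4*u² = 4 - 8*u²)
-248*m(H(-2, a(-1, -5))) = -248*(4 - 8*(-5)²) = -248*(4 - 8*25) = -248*(4 - 200) = -248*(-196) = 48608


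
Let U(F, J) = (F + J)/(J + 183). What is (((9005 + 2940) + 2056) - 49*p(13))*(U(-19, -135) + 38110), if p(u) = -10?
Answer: 13252932433/24 ≈ 5.5221e+8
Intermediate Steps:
U(F, J) = (F + J)/(183 + J)
(((9005 + 2940) + 2056) - 49*p(13))*(U(-19, -135) + 38110) = (((9005 + 2940) + 2056) - 49*(-10))*((-19 - 135)/(183 - 135) + 38110) = ((11945 + 2056) + 490)*(-154/48 + 38110) = (14001 + 490)*((1/48)*(-154) + 38110) = 14491*(-77/24 + 38110) = 14491*(914563/24) = 13252932433/24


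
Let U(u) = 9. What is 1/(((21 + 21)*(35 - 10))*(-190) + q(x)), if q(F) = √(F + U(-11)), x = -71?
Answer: -99750/19900125031 - I*√62/39800250062 ≈ -5.0125e-6 - 1.9784e-10*I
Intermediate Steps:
q(F) = √(9 + F) (q(F) = √(F + 9) = √(9 + F))
1/(((21 + 21)*(35 - 10))*(-190) + q(x)) = 1/(((21 + 21)*(35 - 10))*(-190) + √(9 - 71)) = 1/((42*25)*(-190) + √(-62)) = 1/(1050*(-190) + I*√62) = 1/(-199500 + I*√62)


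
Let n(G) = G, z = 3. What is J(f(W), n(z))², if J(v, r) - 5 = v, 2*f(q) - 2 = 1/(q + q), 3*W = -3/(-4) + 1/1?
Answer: 2025/49 ≈ 41.327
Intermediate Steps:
W = 7/12 (W = (-3/(-4) + 1/1)/3 = (-3*(-¼) + 1*1)/3 = (¾ + 1)/3 = (⅓)*(7/4) = 7/12 ≈ 0.58333)
f(q) = 1 + 1/(4*q) (f(q) = 1 + 1/(2*(q + q)) = 1 + 1/(2*((2*q))) = 1 + (1/(2*q))/2 = 1 + 1/(4*q))
J(v, r) = 5 + v
J(f(W), n(z))² = (5 + (¼ + 7/12)/(7/12))² = (5 + (12/7)*(⅚))² = (5 + 10/7)² = (45/7)² = 2025/49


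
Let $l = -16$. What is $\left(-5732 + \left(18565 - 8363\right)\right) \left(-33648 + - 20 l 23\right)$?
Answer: $-117507360$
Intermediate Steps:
$\left(-5732 + \left(18565 - 8363\right)\right) \left(-33648 + - 20 l 23\right) = \left(-5732 + \left(18565 - 8363\right)\right) \left(-33648 + \left(-20\right) \left(-16\right) 23\right) = \left(-5732 + \left(18565 - 8363\right)\right) \left(-33648 + 320 \cdot 23\right) = \left(-5732 + 10202\right) \left(-33648 + 7360\right) = 4470 \left(-26288\right) = -117507360$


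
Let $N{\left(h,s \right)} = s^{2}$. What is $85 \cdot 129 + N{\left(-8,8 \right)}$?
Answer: $11029$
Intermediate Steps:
$85 \cdot 129 + N{\left(-8,8 \right)} = 85 \cdot 129 + 8^{2} = 10965 + 64 = 11029$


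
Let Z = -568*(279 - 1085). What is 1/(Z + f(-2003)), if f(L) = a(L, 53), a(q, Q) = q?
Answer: 1/455805 ≈ 2.1939e-6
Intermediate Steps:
f(L) = L
Z = 457808 (Z = -568*(-806) = 457808)
1/(Z + f(-2003)) = 1/(457808 - 2003) = 1/455805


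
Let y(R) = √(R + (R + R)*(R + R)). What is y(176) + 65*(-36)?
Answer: -2340 + 4*√7755 ≈ -1987.8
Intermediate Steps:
y(R) = √(R + 4*R²) (y(R) = √(R + (2*R)*(2*R)) = √(R + 4*R²))
y(176) + 65*(-36) = √(176*(1 + 4*176)) + 65*(-36) = √(176*(1 + 704)) - 2340 = √(176*705) - 2340 = √124080 - 2340 = 4*√7755 - 2340 = -2340 + 4*√7755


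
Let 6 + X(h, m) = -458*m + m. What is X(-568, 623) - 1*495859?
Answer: -780576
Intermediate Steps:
X(h, m) = -6 - 457*m (X(h, m) = -6 + (-458*m + m) = -6 - 457*m)
X(-568, 623) - 1*495859 = (-6 - 457*623) - 1*495859 = (-6 - 284711) - 495859 = -284717 - 495859 = -780576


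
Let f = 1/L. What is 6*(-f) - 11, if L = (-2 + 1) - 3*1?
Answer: -19/2 ≈ -9.5000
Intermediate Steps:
L = -4 (L = -1 - 3 = -4)
f = -¼ (f = 1/(-4) = -¼ ≈ -0.25000)
6*(-f) - 11 = 6*(-1*(-¼)) - 11 = 6*(¼) - 11 = 3/2 - 11 = -19/2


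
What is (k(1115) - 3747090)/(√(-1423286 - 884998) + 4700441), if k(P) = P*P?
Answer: -2353853940893/4418829580553 + 3004638*I*√64119/4418829580553 ≈ -0.53269 + 0.00017218*I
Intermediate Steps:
k(P) = P²
(k(1115) - 3747090)/(√(-1423286 - 884998) + 4700441) = (1115² - 3747090)/(√(-1423286 - 884998) + 4700441) = (1243225 - 3747090)/(√(-2308284) + 4700441) = -2503865/(6*I*√64119 + 4700441) = -2503865/(4700441 + 6*I*√64119)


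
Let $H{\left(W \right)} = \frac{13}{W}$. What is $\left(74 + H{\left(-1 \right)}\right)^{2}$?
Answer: $3721$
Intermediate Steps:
$\left(74 + H{\left(-1 \right)}\right)^{2} = \left(74 + \frac{13}{-1}\right)^{2} = \left(74 + 13 \left(-1\right)\right)^{2} = \left(74 - 13\right)^{2} = 61^{2} = 3721$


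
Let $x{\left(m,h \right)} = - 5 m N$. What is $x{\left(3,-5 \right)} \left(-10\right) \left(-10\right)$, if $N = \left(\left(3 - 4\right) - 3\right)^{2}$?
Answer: $-24000$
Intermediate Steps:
$N = 16$ ($N = \left(\left(3 - 4\right) - 3\right)^{2} = \left(-1 - 3\right)^{2} = \left(-4\right)^{2} = 16$)
$x{\left(m,h \right)} = - 80 m$ ($x{\left(m,h \right)} = - 5 m 16 = - 80 m$)
$x{\left(3,-5 \right)} \left(-10\right) \left(-10\right) = \left(-80\right) 3 \left(-10\right) \left(-10\right) = \left(-240\right) \left(-10\right) \left(-10\right) = 2400 \left(-10\right) = -24000$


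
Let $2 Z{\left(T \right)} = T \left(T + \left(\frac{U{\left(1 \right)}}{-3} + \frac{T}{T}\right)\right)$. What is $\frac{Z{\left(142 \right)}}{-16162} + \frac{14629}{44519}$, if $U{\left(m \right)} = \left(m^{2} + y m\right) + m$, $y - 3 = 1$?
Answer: $- \frac{209245811}{719516078} \approx -0.29081$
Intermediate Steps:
$y = 4$ ($y = 3 + 1 = 4$)
$U{\left(m \right)} = m^{2} + 5 m$ ($U{\left(m \right)} = \left(m^{2} + 4 m\right) + m = m^{2} + 5 m$)
$Z{\left(T \right)} = \frac{T \left(-1 + T\right)}{2}$ ($Z{\left(T \right)} = \frac{T \left(T + \left(\frac{1 \left(5 + 1\right)}{-3} + \frac{T}{T}\right)\right)}{2} = \frac{T \left(T + \left(1 \cdot 6 \left(- \frac{1}{3}\right) + 1\right)\right)}{2} = \frac{T \left(T + \left(6 \left(- \frac{1}{3}\right) + 1\right)\right)}{2} = \frac{T \left(T + \left(-2 + 1\right)\right)}{2} = \frac{T \left(T - 1\right)}{2} = \frac{T \left(-1 + T\right)}{2}$)
$\frac{Z{\left(142 \right)}}{-16162} + \frac{14629}{44519} = \frac{\frac{1}{2} \cdot 142 \left(-1 + 142\right)}{-16162} + \frac{14629}{44519} = \frac{1}{2} \cdot 142 \cdot 141 \left(- \frac{1}{16162}\right) + 14629 \cdot \frac{1}{44519} = 10011 \left(- \frac{1}{16162}\right) + \frac{14629}{44519} = - \frac{10011}{16162} + \frac{14629}{44519} = - \frac{209245811}{719516078}$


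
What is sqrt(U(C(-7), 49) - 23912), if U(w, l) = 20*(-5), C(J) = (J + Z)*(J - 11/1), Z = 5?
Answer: 6*I*sqrt(667) ≈ 154.96*I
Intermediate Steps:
C(J) = (-11 + J)*(5 + J) (C(J) = (J + 5)*(J - 11/1) = (5 + J)*(J - 11*1) = (5 + J)*(J - 11) = (5 + J)*(-11 + J) = (-11 + J)*(5 + J))
U(w, l) = -100
sqrt(U(C(-7), 49) - 23912) = sqrt(-100 - 23912) = sqrt(-24012) = 6*I*sqrt(667)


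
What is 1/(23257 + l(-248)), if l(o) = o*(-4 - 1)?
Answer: 1/24497 ≈ 4.0821e-5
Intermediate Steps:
l(o) = -5*o (l(o) = o*(-5) = -5*o)
1/(23257 + l(-248)) = 1/(23257 - 5*(-248)) = 1/(23257 + 1240) = 1/24497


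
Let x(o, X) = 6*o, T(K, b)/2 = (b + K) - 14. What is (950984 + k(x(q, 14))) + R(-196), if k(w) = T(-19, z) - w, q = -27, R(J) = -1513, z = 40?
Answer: 949647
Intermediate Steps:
T(K, b) = -28 + 2*K + 2*b (T(K, b) = 2*((b + K) - 14) = 2*((K + b) - 14) = 2*(-14 + K + b) = -28 + 2*K + 2*b)
k(w) = 14 - w (k(w) = (-28 + 2*(-19) + 2*40) - w = (-28 - 38 + 80) - w = 14 - w)
(950984 + k(x(q, 14))) + R(-196) = (950984 + (14 - 6*(-27))) - 1513 = (950984 + (14 - 1*(-162))) - 1513 = (950984 + (14 + 162)) - 1513 = (950984 + 176) - 1513 = 951160 - 1513 = 949647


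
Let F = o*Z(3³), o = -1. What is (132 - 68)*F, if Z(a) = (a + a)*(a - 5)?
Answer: -76032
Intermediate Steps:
Z(a) = 2*a*(-5 + a) (Z(a) = (2*a)*(-5 + a) = 2*a*(-5 + a))
F = -1188 (F = -2*3³*(-5 + 3³) = -2*27*(-5 + 27) = -2*27*22 = -1*1188 = -1188)
(132 - 68)*F = (132 - 68)*(-1188) = 64*(-1188) = -76032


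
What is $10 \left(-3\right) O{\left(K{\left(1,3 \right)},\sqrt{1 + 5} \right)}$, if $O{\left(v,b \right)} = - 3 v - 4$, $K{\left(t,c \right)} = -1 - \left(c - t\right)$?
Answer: $-150$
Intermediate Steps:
$K{\left(t,c \right)} = -1 + t - c$
$O{\left(v,b \right)} = -4 - 3 v$
$10 \left(-3\right) O{\left(K{\left(1,3 \right)},\sqrt{1 + 5} \right)} = 10 \left(-3\right) \left(-4 - 3 \left(-1 + 1 - 3\right)\right) = - 30 \left(-4 - 3 \left(-1 + 1 - 3\right)\right) = - 30 \left(-4 - -9\right) = - 30 \left(-4 + 9\right) = \left(-30\right) 5 = -150$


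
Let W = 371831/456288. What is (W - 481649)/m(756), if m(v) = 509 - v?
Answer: 219770287081/112703136 ≈ 1950.0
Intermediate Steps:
W = 371831/456288 (W = 371831*(1/456288) = 371831/456288 ≈ 0.81490)
(W - 481649)/m(756) = (371831/456288 - 481649)/(509 - 1*756) = -219770287081/(456288*(509 - 756)) = -219770287081/456288/(-247) = -219770287081/456288*(-1/247) = 219770287081/112703136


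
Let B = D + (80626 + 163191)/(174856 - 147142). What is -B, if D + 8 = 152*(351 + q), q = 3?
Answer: -1491257017/27714 ≈ -53809.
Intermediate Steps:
D = 53800 (D = -8 + 152*(351 + 3) = -8 + 152*354 = -8 + 53808 = 53800)
B = 1491257017/27714 (B = 53800 + (80626 + 163191)/(174856 - 147142) = 53800 + 243817/27714 = 1491257017/27714 ≈ 53809.)
-B = -1*1491257017/27714 = -1491257017/27714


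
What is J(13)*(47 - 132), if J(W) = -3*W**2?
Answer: 43095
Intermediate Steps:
J(13)*(47 - 132) = (-3*13**2)*(47 - 132) = -3*169*(-85) = -507*(-85) = 43095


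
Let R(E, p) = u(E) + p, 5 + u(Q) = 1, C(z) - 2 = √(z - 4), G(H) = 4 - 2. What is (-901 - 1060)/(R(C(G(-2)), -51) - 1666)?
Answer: 1961/1721 ≈ 1.1395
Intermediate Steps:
G(H) = 2
C(z) = 2 + √(-4 + z) (C(z) = 2 + √(z - 4) = 2 + √(-4 + z))
u(Q) = -4 (u(Q) = -5 + 1 = -4)
R(E, p) = -4 + p
(-901 - 1060)/(R(C(G(-2)), -51) - 1666) = (-901 - 1060)/((-4 - 51) - 1666) = -1961/(-55 - 1666) = -1961/(-1721) = -1961*(-1/1721) = 1961/1721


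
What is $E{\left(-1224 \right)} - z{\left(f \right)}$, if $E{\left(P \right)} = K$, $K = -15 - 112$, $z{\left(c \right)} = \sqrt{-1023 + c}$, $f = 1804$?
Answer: $-127 - \sqrt{781} \approx -154.95$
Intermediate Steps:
$K = -127$ ($K = -15 - 112 = -127$)
$E{\left(P \right)} = -127$
$E{\left(-1224 \right)} - z{\left(f \right)} = -127 - \sqrt{-1023 + 1804} = -127 - \sqrt{781}$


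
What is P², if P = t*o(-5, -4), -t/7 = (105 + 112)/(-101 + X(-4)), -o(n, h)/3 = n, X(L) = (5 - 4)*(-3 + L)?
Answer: 57684025/1296 ≈ 44509.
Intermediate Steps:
X(L) = -3 + L (X(L) = 1*(-3 + L) = -3 + L)
o(n, h) = -3*n
t = 1519/108 (t = -7*(105 + 112)/(-101 + (-3 - 4)) = -1519/(-101 - 7) = -1519/(-108) = -1519*(-1)/108 = -7*(-217/108) = 1519/108 ≈ 14.065)
P = 7595/36 (P = 1519*(-3*(-5))/108 = (1519/108)*15 = 7595/36 ≈ 210.97)
P² = (7595/36)² = 57684025/1296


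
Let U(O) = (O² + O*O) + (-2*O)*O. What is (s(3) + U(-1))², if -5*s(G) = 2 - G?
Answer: 1/25 ≈ 0.040000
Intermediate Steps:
s(G) = -⅖ + G/5 (s(G) = -(2 - G)/5 = -⅖ + G/5)
U(O) = 0 (U(O) = (O² + O²) - 2*O² = 2*O² - 2*O² = 0)
(s(3) + U(-1))² = ((-⅖ + (⅕)*3) + 0)² = ((-⅖ + ⅗) + 0)² = (⅕ + 0)² = (⅕)² = 1/25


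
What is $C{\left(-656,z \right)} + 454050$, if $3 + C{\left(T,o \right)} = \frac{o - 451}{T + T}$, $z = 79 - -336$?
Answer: $\frac{148927425}{328} \approx 4.5405 \cdot 10^{5}$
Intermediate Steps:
$z = 415$ ($z = 79 + 336 = 415$)
$C{\left(T,o \right)} = -3 + \frac{-451 + o}{2 T}$ ($C{\left(T,o \right)} = -3 + \frac{o - 451}{T + T} = -3 + \frac{-451 + o}{2 T}$)
$C{\left(-656,z \right)} + 454050 = \frac{-451 + 415 - -3936}{2 \left(-656\right)} + 454050 = \frac{1}{2} \left(- \frac{1}{656}\right) \left(-451 + 415 + 3936\right) + 454050 = \frac{1}{2} \left(- \frac{1}{656}\right) 3900 + 454050 = - \frac{975}{328} + 454050 = \frac{148927425}{328}$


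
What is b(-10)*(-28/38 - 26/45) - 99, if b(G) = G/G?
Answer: -85769/855 ≈ -100.31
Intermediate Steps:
b(G) = 1
b(-10)*(-28/38 - 26/45) - 99 = 1*(-28/38 - 26/45) - 99 = 1*(-28*1/38 - 26*1/45) - 99 = 1*(-14/19 - 26/45) - 99 = 1*(-1124/855) - 99 = -1124/855 - 99 = -85769/855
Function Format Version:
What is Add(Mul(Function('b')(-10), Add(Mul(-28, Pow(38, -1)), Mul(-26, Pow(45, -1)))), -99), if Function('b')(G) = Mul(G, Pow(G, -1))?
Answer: Rational(-85769, 855) ≈ -100.31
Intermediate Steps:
Function('b')(G) = 1
Add(Mul(Function('b')(-10), Add(Mul(-28, Pow(38, -1)), Mul(-26, Pow(45, -1)))), -99) = Add(Mul(1, Add(Mul(-28, Pow(38, -1)), Mul(-26, Pow(45, -1)))), -99) = Add(Mul(1, Add(Mul(-28, Rational(1, 38)), Mul(-26, Rational(1, 45)))), -99) = Add(Mul(1, Add(Rational(-14, 19), Rational(-26, 45))), -99) = Add(Mul(1, Rational(-1124, 855)), -99) = Add(Rational(-1124, 855), -99) = Rational(-85769, 855)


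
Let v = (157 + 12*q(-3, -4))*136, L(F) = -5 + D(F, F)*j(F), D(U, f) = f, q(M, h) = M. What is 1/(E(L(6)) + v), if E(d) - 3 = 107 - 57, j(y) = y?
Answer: 1/16509 ≈ 6.0573e-5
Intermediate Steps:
L(F) = -5 + F² (L(F) = -5 + F*F = -5 + F²)
E(d) = 53 (E(d) = 3 + (107 - 57) = 3 + 50 = 53)
v = 16456 (v = (157 + 12*(-3))*136 = (157 - 36)*136 = 121*136 = 16456)
1/(E(L(6)) + v) = 1/(53 + 16456) = 1/16509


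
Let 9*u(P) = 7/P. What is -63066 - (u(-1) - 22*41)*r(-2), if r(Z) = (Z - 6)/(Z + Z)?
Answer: -551344/9 ≈ -61260.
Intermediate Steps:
u(P) = 7/(9*P) (u(P) = (7/P)/9 = 7/(9*P))
r(Z) = (-6 + Z)/(2*Z) (r(Z) = (-6 + Z)/((2*Z)) = (-6 + Z)*(1/(2*Z)) = (-6 + Z)/(2*Z))
-63066 - (u(-1) - 22*41)*r(-2) = -63066 - ((7/9)/(-1) - 22*41)*(½)*(-6 - 2)/(-2) = -63066 - ((7/9)*(-1) - 902)*(½)*(-½)*(-8) = -63066 - (-7/9 - 902)*2 = -63066 - (-8125)*2/9 = -63066 - 1*(-16250/9) = -63066 + 16250/9 = -551344/9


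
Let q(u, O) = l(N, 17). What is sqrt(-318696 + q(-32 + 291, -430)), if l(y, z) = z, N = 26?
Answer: I*sqrt(318679) ≈ 564.52*I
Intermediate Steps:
q(u, O) = 17
sqrt(-318696 + q(-32 + 291, -430)) = sqrt(-318696 + 17) = sqrt(-318679) = I*sqrt(318679)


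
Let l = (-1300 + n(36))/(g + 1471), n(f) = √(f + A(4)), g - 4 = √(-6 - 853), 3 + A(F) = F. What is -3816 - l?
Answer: -2075886361/544121 - 1475*√37/2176484 - 325*I*√859/544121 + I*√31783/2176484 ≈ -3815.1 - 0.017424*I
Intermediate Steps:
A(F) = -3 + F
g = 4 + I*√859 (g = 4 + √(-6 - 853) = 4 + √(-859) = 4 + I*√859 ≈ 4.0 + 29.309*I)
n(f) = √(1 + f) (n(f) = √(f + (-3 + 4)) = √(f + 1) = √(1 + f))
l = (-1300 + √37)/(1475 + I*√859) (l = (-1300 + √(1 + 36))/((4 + I*√859) + 1471) = (-1300 + √37)/(1475 + I*√859) ≈ -0.87689 + 0.017424*I)
-3816 - l = -3816 - (-479375/544121 + 1475*√37/2176484 - I*√31783/2176484 + 325*I*√859/544121) = -3816 + (479375/544121 - 1475*√37/2176484 - 325*I*√859/544121 + I*√31783/2176484) = -2075886361/544121 - 1475*√37/2176484 - 325*I*√859/544121 + I*√31783/2176484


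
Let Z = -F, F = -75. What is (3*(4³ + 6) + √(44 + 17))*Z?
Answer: 15750 + 75*√61 ≈ 16336.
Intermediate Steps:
Z = 75 (Z = -1*(-75) = 75)
(3*(4³ + 6) + √(44 + 17))*Z = (3*(4³ + 6) + √(44 + 17))*75 = (3*(64 + 6) + √61)*75 = (3*70 + √61)*75 = (210 + √61)*75 = 15750 + 75*√61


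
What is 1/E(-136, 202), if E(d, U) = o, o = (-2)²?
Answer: ¼ ≈ 0.25000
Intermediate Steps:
o = 4
E(d, U) = 4
1/E(-136, 202) = 1/4 = ¼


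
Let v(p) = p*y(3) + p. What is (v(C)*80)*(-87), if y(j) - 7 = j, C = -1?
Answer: 76560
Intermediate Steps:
y(j) = 7 + j
v(p) = 11*p (v(p) = p*(7 + 3) + p = p*10 + p = 10*p + p = 11*p)
(v(C)*80)*(-87) = ((11*(-1))*80)*(-87) = -11*80*(-87) = -880*(-87) = 76560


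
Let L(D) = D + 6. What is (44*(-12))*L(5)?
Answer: -5808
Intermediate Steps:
L(D) = 6 + D
(44*(-12))*L(5) = (44*(-12))*(6 + 5) = -528*11 = -5808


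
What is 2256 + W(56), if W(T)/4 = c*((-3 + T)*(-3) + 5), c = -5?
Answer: 5336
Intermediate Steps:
W(T) = -280 + 60*T (W(T) = 4*(-5*((-3 + T)*(-3) + 5)) = 4*(-5*((9 - 3*T) + 5)) = 4*(-5*(14 - 3*T)) = 4*(-70 + 15*T) = -280 + 60*T)
2256 + W(56) = 2256 + (-280 + 60*56) = 2256 + (-280 + 3360) = 2256 + 3080 = 5336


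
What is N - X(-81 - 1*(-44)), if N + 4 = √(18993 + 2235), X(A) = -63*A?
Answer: -2335 + 2*√5307 ≈ -2189.3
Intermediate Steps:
N = -4 + 2*√5307 (N = -4 + √(18993 + 2235) = -4 + √21228 = -4 + 2*√5307 ≈ 141.70)
N - X(-81 - 1*(-44)) = (-4 + 2*√5307) - (-63)*(-81 - 1*(-44)) = (-4 + 2*√5307) - (-63)*(-81 + 44) = (-4 + 2*√5307) - (-63)*(-37) = (-4 + 2*√5307) - 1*2331 = (-4 + 2*√5307) - 2331 = -2335 + 2*√5307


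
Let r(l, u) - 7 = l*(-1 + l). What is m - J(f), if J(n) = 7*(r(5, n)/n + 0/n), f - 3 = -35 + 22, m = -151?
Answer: -1321/10 ≈ -132.10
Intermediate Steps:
f = -10 (f = 3 + (-35 + 22) = 3 - 13 = -10)
r(l, u) = 7 + l*(-1 + l)
J(n) = 189/n (J(n) = 7*((7 + 5² - 1*5)/n + 0/n) = 7*((7 + 25 - 5)/n + 0) = 7*(27/n + 0) = 7*(27/n) = 189/n)
m - J(f) = -151 - 189/(-10) = -151 - 189*(-1)/10 = -151 - 1*(-189/10) = -151 + 189/10 = -1321/10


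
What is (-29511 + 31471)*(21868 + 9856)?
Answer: 62179040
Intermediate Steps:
(-29511 + 31471)*(21868 + 9856) = 1960*31724 = 62179040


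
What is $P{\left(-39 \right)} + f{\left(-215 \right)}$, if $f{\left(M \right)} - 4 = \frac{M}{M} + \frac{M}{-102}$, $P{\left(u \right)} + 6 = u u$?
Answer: $\frac{155255}{102} \approx 1522.1$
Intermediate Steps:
$P{\left(u \right)} = -6 + u^{2}$ ($P{\left(u \right)} = -6 + u u = -6 + u^{2}$)
$f{\left(M \right)} = 5 - \frac{M}{102}$ ($f{\left(M \right)} = 4 + \left(\frac{M}{M} + \frac{M}{-102}\right) = 4 + \left(1 + M \left(- \frac{1}{102}\right)\right) = 4 - \left(-1 + \frac{M}{102}\right) = 5 - \frac{M}{102}$)
$P{\left(-39 \right)} + f{\left(-215 \right)} = \left(-6 + \left(-39\right)^{2}\right) + \left(5 - - \frac{215}{102}\right) = \left(-6 + 1521\right) + \left(5 + \frac{215}{102}\right) = 1515 + \frac{725}{102} = \frac{155255}{102}$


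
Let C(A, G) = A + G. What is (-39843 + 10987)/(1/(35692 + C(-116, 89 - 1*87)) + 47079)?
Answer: -1026638768/1674976663 ≈ -0.61293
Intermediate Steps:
(-39843 + 10987)/(1/(35692 + C(-116, 89 - 1*87)) + 47079) = (-39843 + 10987)/(1/(35692 + (-116 + (89 - 1*87))) + 47079) = -28856/(1/(35692 + (-116 + (89 - 87))) + 47079) = -28856/(1/(35692 + (-116 + 2)) + 47079) = -28856/(1/(35692 - 114) + 47079) = -28856/(1/35578 + 47079) = -28856/1674976663/35578 = -28856*35578/1674976663 = -1026638768/1674976663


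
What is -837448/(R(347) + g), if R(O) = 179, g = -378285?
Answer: 418724/189053 ≈ 2.2149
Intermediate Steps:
-837448/(R(347) + g) = -837448/(179 - 378285) = -837448/(-378106) = -837448*(-1/378106) = 418724/189053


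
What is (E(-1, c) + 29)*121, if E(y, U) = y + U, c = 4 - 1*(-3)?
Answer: 4235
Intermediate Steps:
c = 7 (c = 4 + 3 = 7)
E(y, U) = U + y
(E(-1, c) + 29)*121 = ((7 - 1) + 29)*121 = (6 + 29)*121 = 35*121 = 4235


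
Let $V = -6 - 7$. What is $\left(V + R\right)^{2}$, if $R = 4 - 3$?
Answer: $144$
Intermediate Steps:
$R = 1$ ($R = 4 - 3 = 1$)
$V = -13$ ($V = -6 - 7 = -13$)
$\left(V + R\right)^{2} = \left(-13 + 1\right)^{2} = \left(-12\right)^{2} = 144$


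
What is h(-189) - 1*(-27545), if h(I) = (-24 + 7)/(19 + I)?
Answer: 275451/10 ≈ 27545.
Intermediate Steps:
h(I) = -17/(19 + I)
h(-189) - 1*(-27545) = -17/(19 - 189) - 1*(-27545) = -17/(-170) + 27545 = -17*(-1/170) + 27545 = ⅒ + 27545 = 275451/10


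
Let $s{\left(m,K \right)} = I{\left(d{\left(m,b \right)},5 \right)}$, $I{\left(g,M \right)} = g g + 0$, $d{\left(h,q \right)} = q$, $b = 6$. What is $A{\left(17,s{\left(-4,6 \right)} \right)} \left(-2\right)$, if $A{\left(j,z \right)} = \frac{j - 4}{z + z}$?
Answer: $- \frac{13}{36} \approx -0.36111$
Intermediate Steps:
$I{\left(g,M \right)} = g^{2}$ ($I{\left(g,M \right)} = g^{2} + 0 = g^{2}$)
$s{\left(m,K \right)} = 36$ ($s{\left(m,K \right)} = 6^{2} = 36$)
$A{\left(j,z \right)} = \frac{-4 + j}{2 z}$
$A{\left(17,s{\left(-4,6 \right)} \right)} \left(-2\right) = \frac{-4 + 17}{2 \cdot 36} \left(-2\right) = \frac{1}{2} \cdot \frac{1}{36} \cdot 13 \left(-2\right) = \frac{13}{72} \left(-2\right) = - \frac{13}{36}$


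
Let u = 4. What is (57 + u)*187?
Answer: 11407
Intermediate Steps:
(57 + u)*187 = (57 + 4)*187 = 61*187 = 11407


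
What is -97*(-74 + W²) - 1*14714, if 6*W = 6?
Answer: -7633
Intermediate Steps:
W = 1 (W = (⅙)*6 = 1)
-97*(-74 + W²) - 1*14714 = -97*(-74 + 1²) - 1*14714 = -97*(-74 + 1) - 14714 = -97*(-73) - 14714 = 7081 - 14714 = -7633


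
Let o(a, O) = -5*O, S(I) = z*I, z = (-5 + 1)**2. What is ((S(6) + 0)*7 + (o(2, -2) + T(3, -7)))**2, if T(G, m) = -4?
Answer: 459684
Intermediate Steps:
z = 16 (z = (-4)**2 = 16)
S(I) = 16*I
((S(6) + 0)*7 + (o(2, -2) + T(3, -7)))**2 = ((16*6 + 0)*7 + (-5*(-2) - 4))**2 = ((96 + 0)*7 + (10 - 4))**2 = (96*7 + 6)**2 = (672 + 6)**2 = 678**2 = 459684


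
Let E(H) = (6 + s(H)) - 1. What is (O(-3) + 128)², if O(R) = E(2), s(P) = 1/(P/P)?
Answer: 17956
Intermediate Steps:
s(P) = 1 (s(P) = 1/1 = 1)
E(H) = 6 (E(H) = (6 + 1) - 1 = 7 - 1 = 6)
O(R) = 6
(O(-3) + 128)² = (6 + 128)² = 134² = 17956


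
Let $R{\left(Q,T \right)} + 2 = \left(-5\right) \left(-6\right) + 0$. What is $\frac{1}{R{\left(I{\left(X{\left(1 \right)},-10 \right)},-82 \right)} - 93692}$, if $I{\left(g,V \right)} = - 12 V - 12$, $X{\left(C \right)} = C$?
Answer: $- \frac{1}{93664} \approx -1.0676 \cdot 10^{-5}$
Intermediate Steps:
$I{\left(g,V \right)} = -12 - 12 V$
$R{\left(Q,T \right)} = 28$ ($R{\left(Q,T \right)} = -2 + \left(\left(-5\right) \left(-6\right) + 0\right) = -2 + \left(30 + 0\right) = -2 + 30 = 28$)
$\frac{1}{R{\left(I{\left(X{\left(1 \right)},-10 \right)},-82 \right)} - 93692} = \frac{1}{28 - 93692} = \frac{1}{-93664} = - \frac{1}{93664}$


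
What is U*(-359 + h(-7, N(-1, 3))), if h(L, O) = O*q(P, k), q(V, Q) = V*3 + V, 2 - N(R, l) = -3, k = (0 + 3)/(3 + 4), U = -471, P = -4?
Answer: 206769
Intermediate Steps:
k = 3/7 ≈ 0.42857
N(R, l) = 5 (N(R, l) = 2 - 1*(-3) = 2 + 3 = 5)
q(V, Q) = 4*V (q(V, Q) = 3*V + V = 4*V)
h(L, O) = -16*O (h(L, O) = O*(4*(-4)) = O*(-16) = -16*O)
U*(-359 + h(-7, N(-1, 3))) = -471*(-359 - 16*5) = -471*(-359 - 80) = -471*(-439) = 206769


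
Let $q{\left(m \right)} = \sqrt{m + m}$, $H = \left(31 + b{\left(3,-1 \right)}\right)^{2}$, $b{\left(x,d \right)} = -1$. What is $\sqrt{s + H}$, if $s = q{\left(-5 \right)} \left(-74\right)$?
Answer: $\sqrt{900 - 74 i \sqrt{10}} \approx 30.248 - 3.8681 i$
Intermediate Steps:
$H = 900$ ($H = \left(31 - 1\right)^{2} = 30^{2} = 900$)
$q{\left(m \right)} = \sqrt{2} \sqrt{m}$ ($q{\left(m \right)} = \sqrt{2 m} = \sqrt{2} \sqrt{m}$)
$s = - 74 i \sqrt{10}$ ($s = \sqrt{2} \sqrt{-5} \left(-74\right) = \sqrt{2} i \sqrt{5} \left(-74\right) = i \sqrt{10} \left(-74\right) = - 74 i \sqrt{10} \approx - 234.01 i$)
$\sqrt{s + H} = \sqrt{- 74 i \sqrt{10} + 900} = \sqrt{900 - 74 i \sqrt{10}}$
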